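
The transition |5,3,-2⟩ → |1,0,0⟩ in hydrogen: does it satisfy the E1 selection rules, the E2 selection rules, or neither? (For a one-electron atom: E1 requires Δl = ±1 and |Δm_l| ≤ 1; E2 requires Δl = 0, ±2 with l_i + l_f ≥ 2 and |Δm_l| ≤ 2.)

Δl = 0 − 3 = -3; l_i + l_f = 3.
Δm_l = +2.
E1 (Δl = ±1, |Δm_l| ≤ 1): not satisfied.
E2 (Δl = 0,±2, l_i+l_f ≥ 2, |Δm_l| ≤ 2): not satisfied.

neither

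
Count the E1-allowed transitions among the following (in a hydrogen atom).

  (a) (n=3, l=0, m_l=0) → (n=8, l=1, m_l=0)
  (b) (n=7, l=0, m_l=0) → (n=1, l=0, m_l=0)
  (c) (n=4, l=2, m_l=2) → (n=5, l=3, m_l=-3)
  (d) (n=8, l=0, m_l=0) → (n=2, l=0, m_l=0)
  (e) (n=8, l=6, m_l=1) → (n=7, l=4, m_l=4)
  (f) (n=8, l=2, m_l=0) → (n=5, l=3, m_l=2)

(a) allowed
(b) forbidden — Δl = +0 (E1 requires Δl = ±1)
(c) forbidden — Δm_l = -5 (E1 requires Δm_l = 0, ±1)
(d) forbidden — Δl = +0 (E1 requires Δl = ±1)
(e) forbidden — Δl = -2 (E1 requires Δl = ±1); Δm_l = +3 (E1 requires Δm_l = 0, ±1)
(f) forbidden — Δm_l = +2 (E1 requires Δm_l = 0, ±1)
Total allowed: 1 of 6.

1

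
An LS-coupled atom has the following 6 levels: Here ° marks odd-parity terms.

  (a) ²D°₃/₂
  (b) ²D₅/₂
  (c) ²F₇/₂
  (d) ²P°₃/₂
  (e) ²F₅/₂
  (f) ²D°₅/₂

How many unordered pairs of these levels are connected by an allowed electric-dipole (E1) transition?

(a)–(b): allowed.
(a)–(c): forbidden (ΔJ).
(a)–(d): forbidden (parity).
(a)–(e): allowed.
(a)–(f): forbidden (parity).
(b)–(c): forbidden (parity).
(b)–(d): allowed.
(b)–(e): forbidden (parity).
(b)–(f): allowed.
(c)–(d): forbidden (ΔL, ΔJ).
(c)–(e): forbidden (parity).
(c)–(f): allowed.
(d)–(e): forbidden (ΔL).
(d)–(f): forbidden (parity).
(e)–(f): allowed.
Allowed pairs: 6 of 15.

6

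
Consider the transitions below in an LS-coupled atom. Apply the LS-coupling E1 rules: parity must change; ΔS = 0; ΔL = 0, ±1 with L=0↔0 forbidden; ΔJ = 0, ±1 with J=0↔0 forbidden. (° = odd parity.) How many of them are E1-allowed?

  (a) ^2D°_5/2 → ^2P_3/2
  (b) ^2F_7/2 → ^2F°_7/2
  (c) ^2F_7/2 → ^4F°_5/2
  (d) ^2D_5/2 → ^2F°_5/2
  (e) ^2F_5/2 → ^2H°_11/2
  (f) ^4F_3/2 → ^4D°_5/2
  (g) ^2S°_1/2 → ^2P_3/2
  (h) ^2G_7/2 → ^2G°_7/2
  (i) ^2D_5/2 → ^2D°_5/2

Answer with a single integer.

(a) allowed
(b) allowed
(c) forbidden (ΔS fails)
(d) allowed
(e) forbidden (ΔL, ΔJ fail)
(f) allowed
(g) allowed
(h) allowed
(i) allowed
Total allowed: 7 of 9.

7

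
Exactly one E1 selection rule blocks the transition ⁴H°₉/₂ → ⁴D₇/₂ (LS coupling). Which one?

the ΔL = 0, ±1 rule

Parity must change: odd → even — ✓.
ΔS = 0: S: 3/2 → 3/2 — ✓.
ΔL = 0, ±1 (not L=0↔0): L: 5 → 2, ΔL = -3 — ✗.
ΔJ = 0, ±1 (not J=0↔0): J: 9/2 → 7/2, ΔJ = -1 — ✓.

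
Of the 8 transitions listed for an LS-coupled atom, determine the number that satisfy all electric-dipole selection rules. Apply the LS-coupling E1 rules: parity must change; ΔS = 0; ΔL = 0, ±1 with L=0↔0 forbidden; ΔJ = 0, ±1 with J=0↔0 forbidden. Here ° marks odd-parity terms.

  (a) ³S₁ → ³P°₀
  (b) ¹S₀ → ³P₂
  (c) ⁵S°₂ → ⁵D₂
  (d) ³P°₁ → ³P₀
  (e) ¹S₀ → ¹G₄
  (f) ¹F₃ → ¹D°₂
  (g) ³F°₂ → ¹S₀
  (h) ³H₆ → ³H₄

(a) allowed
(b) forbidden (parity, ΔS, ΔJ fail)
(c) forbidden (ΔL fails)
(d) allowed
(e) forbidden (parity, ΔL, ΔJ fail)
(f) allowed
(g) forbidden (ΔS, ΔL, ΔJ fail)
(h) forbidden (parity, ΔJ fail)
Total allowed: 3 of 8.

3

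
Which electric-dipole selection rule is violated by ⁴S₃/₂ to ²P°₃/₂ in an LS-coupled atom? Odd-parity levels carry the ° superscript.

Initial level: S=3/2, L=0, J=3/2, parity even. Final level: S=1/2, L=1, J=3/2, parity odd.
Parity must change: even → odd — passes.
ΔS = 0: S: 3/2 → 1/2 — fails.
ΔL = 0, ±1 (not L=0↔0): L: 0 → 1, ΔL = +1 — passes.
ΔJ = 0, ±1 (not J=0↔0): J: 3/2 → 3/2, ΔJ = +0 — passes.

the ΔS = 0 rule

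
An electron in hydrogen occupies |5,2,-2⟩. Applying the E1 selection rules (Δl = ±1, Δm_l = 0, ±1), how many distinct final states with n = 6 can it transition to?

4

E1 requires Δl = ±1, so l_f ∈ {1, 3}; with 0 ≤ l_f ≤ n_f−1 = 5, the allowed l_f values are {1, 3}.
For l_f = 1: m_f ∈ {m_i−1, m_i, m_i+1} ∩ [−1, 1] = {-1} → 1 state.
For l_f = 3: m_f ∈ {m_i−1, m_i, m_i+1} ∩ [−3, 3] = {-3, -2, -1} → 3 states.
Total: 4.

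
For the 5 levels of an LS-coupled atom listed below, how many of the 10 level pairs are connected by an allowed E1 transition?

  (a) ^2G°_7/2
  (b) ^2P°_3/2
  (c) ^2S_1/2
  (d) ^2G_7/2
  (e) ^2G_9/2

(a)–(b): forbidden (parity, ΔL, ΔJ).
(a)–(c): forbidden (ΔL, ΔJ).
(a)–(d): allowed.
(a)–(e): allowed.
(b)–(c): allowed.
(b)–(d): forbidden (ΔL, ΔJ).
(b)–(e): forbidden (ΔL, ΔJ).
(c)–(d): forbidden (parity, ΔL, ΔJ).
(c)–(e): forbidden (parity, ΔL, ΔJ).
(d)–(e): forbidden (parity).
Allowed pairs: 3 of 10.

3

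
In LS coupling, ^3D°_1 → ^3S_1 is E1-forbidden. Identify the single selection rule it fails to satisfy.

the ΔL = 0, ±1 rule

Reading off the term symbols: S 1→1, L 2→0, J 1→1, parity odd→even.
Parity must change: odd → even — ok.
ΔS = 0: S: 1 → 1 — ok.
ΔJ = 0, ±1 (not J=0↔0): J: 1 → 1, ΔJ = +0 — ok.
ΔL = 0, ±1 (not L=0↔0): L: 2 → 0, ΔL = -2 — fails.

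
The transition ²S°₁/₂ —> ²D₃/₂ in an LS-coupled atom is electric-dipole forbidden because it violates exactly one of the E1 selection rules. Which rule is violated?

Reading off the term symbols: S 1/2→1/2, L 0→2, J 1/2→3/2, parity odd→even.
Parity must change: odd → even — ok.
ΔS = 0: S: 1/2 → 1/2 — ok.
ΔL = 0, ±1 (not L=0↔0): L: 0 → 2, ΔL = +2 — fails.
ΔJ = 0, ±1 (not J=0↔0): J: 1/2 → 3/2, ΔJ = +1 — ok.

the ΔL = 0, ±1 rule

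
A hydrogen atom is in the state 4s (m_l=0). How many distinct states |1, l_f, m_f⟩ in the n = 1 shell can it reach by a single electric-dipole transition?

E1 requires l_f ∈ {-1, 1}, but neither lies in [0, 0], so no final state is reachable.
Total: 0.

0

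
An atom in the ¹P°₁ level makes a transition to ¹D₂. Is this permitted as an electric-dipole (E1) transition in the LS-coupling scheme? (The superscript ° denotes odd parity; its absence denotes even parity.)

Initial level: S=0, L=1, J=1, parity odd. Final level: S=0, L=2, J=2, parity even.
Parity must change: odd → even — passes.
ΔS = 0: S: 0 → 0 — passes.
ΔJ = 0, ±1 (not J=0↔0): J: 1 → 2, ΔJ = +1 — passes.
ΔL = 0, ±1 (not L=0↔0): L: 1 → 2, ΔL = +1 — passes.
All four E1 rules are satisfied.

allowed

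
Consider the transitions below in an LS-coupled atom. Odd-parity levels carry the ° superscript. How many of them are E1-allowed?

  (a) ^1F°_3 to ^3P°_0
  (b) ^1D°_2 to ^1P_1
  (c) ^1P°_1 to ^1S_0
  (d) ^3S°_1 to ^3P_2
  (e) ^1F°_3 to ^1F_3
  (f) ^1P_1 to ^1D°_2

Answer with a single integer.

5

(a) forbidden (parity, ΔS, ΔL, ΔJ fail)
(b) allowed
(c) allowed
(d) allowed
(e) allowed
(f) allowed
Total allowed: 5 of 6.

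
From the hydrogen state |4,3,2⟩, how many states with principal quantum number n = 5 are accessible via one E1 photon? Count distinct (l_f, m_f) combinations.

5

E1 requires Δl = ±1, so l_f ∈ {2, 4}; with 0 ≤ l_f ≤ n_f−1 = 4, the allowed l_f values are {2, 4}.
For l_f = 2: m_f ∈ {m_i−1, m_i, m_i+1} ∩ [−2, 2] = {1, 2} → 2 states.
For l_f = 4: m_f ∈ {m_i−1, m_i, m_i+1} ∩ [−4, 4] = {1, 2, 3} → 3 states.
Total: 5.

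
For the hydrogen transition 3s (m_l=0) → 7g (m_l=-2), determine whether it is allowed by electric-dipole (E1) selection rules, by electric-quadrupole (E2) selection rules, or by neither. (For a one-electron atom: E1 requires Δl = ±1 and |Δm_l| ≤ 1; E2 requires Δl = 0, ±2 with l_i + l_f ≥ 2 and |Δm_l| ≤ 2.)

Δl = 4 − 0 = +4; l_i + l_f = 4.
Δm_l = -2.
E1 (Δl = ±1, |Δm_l| ≤ 1): not satisfied.
E2 (Δl = 0,±2, l_i+l_f ≥ 2, |Δm_l| ≤ 2): not satisfied.

neither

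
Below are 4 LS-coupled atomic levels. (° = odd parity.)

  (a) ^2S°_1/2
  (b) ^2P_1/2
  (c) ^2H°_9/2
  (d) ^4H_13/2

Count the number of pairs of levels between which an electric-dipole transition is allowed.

1

(a)–(b): allowed.
(a)–(c): forbidden (parity, ΔL, ΔJ).
(a)–(d): forbidden (ΔS, ΔL, ΔJ).
(b)–(c): forbidden (ΔL, ΔJ).
(b)–(d): forbidden (parity, ΔS, ΔL, ΔJ).
(c)–(d): forbidden (ΔS, ΔJ).
Allowed pairs: 1 of 6.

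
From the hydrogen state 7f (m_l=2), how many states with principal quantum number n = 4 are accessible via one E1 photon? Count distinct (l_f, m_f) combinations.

E1 requires Δl = ±1, so l_f ∈ {2, 4}; with 0 ≤ l_f ≤ n_f−1 = 3, the allowed l_f values are {2}.
For l_f = 2: m_f ∈ {m_i−1, m_i, m_i+1} ∩ [−2, 2] = {1, 2} → 2 states.
Total: 2.

2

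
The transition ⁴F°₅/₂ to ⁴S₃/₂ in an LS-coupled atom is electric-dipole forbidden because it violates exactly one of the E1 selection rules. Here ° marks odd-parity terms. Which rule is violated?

ΔJ = 0, ±1 (not J=0↔0): J: 5/2 → 3/2, ΔJ = -1 — passes.
ΔL = 0, ±1 (not L=0↔0): L: 3 → 0, ΔL = -3 — fails.
ΔS = 0: S: 3/2 → 3/2 — passes.
Parity must change: odd → even — passes.

the ΔL = 0, ±1 rule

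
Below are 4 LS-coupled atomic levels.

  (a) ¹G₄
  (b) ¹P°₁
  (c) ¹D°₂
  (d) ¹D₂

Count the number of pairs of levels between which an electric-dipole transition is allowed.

2

(a)–(b): forbidden (ΔL, ΔJ).
(a)–(c): forbidden (ΔL, ΔJ).
(a)–(d): forbidden (parity, ΔL, ΔJ).
(b)–(c): forbidden (parity).
(b)–(d): allowed.
(c)–(d): allowed.
Allowed pairs: 2 of 6.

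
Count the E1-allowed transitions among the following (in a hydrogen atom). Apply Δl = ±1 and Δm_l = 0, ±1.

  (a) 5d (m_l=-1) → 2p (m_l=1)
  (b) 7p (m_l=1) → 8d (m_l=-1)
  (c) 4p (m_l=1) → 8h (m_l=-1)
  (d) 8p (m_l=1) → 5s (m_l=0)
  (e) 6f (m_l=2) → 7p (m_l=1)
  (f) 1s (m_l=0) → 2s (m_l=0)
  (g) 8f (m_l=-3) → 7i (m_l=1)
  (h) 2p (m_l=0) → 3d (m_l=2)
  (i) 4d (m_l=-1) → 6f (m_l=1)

(a) forbidden — Δm_l = +2 (E1 requires Δm_l = 0, ±1)
(b) forbidden — Δm_l = -2 (E1 requires Δm_l = 0, ±1)
(c) forbidden — Δl = +4 (E1 requires Δl = ±1); Δm_l = -2 (E1 requires Δm_l = 0, ±1)
(d) allowed
(e) forbidden — Δl = -2 (E1 requires Δl = ±1)
(f) forbidden — Δl = +0 (E1 requires Δl = ±1)
(g) forbidden — Δl = +3 (E1 requires Δl = ±1); Δm_l = +4 (E1 requires Δm_l = 0, ±1)
(h) forbidden — Δm_l = +2 (E1 requires Δm_l = 0, ±1)
(i) forbidden — Δm_l = +2 (E1 requires Δm_l = 0, ±1)
Total allowed: 1 of 9.

1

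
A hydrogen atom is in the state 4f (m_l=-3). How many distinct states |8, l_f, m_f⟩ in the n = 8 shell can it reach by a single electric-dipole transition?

4

E1 requires Δl = ±1, so l_f ∈ {2, 4}; with 0 ≤ l_f ≤ n_f−1 = 7, the allowed l_f values are {2, 4}.
For l_f = 2: m_f ∈ {m_i−1, m_i, m_i+1} ∩ [−2, 2] = {-2} → 1 state.
For l_f = 4: m_f ∈ {m_i−1, m_i, m_i+1} ∩ [−4, 4] = {-4, -3, -2} → 3 states.
Total: 4.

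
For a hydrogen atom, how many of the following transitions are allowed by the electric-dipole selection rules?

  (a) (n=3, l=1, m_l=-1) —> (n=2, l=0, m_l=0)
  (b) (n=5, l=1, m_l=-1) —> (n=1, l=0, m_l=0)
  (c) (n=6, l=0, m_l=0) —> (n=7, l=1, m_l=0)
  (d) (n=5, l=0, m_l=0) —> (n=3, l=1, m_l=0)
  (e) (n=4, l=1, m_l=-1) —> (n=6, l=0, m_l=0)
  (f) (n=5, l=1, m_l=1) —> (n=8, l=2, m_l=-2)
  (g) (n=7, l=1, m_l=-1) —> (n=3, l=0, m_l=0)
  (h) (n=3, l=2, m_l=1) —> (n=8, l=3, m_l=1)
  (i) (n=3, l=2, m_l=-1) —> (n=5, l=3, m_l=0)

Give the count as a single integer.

8

(a) allowed
(b) allowed
(c) allowed
(d) allowed
(e) allowed
(f) forbidden — Δm_l = -3 (E1 requires Δm_l = 0, ±1)
(g) allowed
(h) allowed
(i) allowed
Total allowed: 8 of 9.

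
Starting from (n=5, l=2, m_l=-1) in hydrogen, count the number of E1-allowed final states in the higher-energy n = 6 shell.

E1 requires Δl = ±1, so l_f ∈ {1, 3}; with 0 ≤ l_f ≤ n_f−1 = 5, the allowed l_f values are {1, 3}.
For l_f = 1: m_f ∈ {m_i−1, m_i, m_i+1} ∩ [−1, 1] = {-1, 0} → 2 states.
For l_f = 3: m_f ∈ {m_i−1, m_i, m_i+1} ∩ [−3, 3] = {-2, -1, 0} → 3 states.
Total: 5.

5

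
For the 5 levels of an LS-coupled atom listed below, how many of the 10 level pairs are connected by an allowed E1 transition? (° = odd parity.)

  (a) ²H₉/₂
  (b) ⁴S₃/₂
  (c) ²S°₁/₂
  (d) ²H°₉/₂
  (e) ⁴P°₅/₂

2

(a)–(b): forbidden (parity, ΔS, ΔL, ΔJ).
(a)–(c): forbidden (ΔL, ΔJ).
(a)–(d): allowed.
(a)–(e): forbidden (ΔS, ΔL, ΔJ).
(b)–(c): forbidden (ΔS, ΔL).
(b)–(d): forbidden (ΔS, ΔL, ΔJ).
(b)–(e): allowed.
(c)–(d): forbidden (parity, ΔL, ΔJ).
(c)–(e): forbidden (parity, ΔS, ΔJ).
(d)–(e): forbidden (parity, ΔS, ΔL, ΔJ).
Allowed pairs: 2 of 10.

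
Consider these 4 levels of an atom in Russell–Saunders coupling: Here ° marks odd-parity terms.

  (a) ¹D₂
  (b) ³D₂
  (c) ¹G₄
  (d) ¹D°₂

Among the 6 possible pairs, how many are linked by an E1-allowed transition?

1

(a)–(b): forbidden (parity, ΔS).
(a)–(c): forbidden (parity, ΔL, ΔJ).
(a)–(d): allowed.
(b)–(c): forbidden (parity, ΔS, ΔL, ΔJ).
(b)–(d): forbidden (ΔS).
(c)–(d): forbidden (ΔL, ΔJ).
Allowed pairs: 1 of 6.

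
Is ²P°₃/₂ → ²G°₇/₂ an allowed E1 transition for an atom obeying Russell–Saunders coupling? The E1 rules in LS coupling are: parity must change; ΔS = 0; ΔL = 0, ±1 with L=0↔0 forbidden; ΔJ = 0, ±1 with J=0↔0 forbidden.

Parity must change: odd → odd — ✗.
ΔS = 0: S: 1/2 → 1/2 — ✓.
ΔL = 0, ±1 (not L=0↔0): L: 1 → 4, ΔL = +3 — ✗.
ΔJ = 0, ±1 (not J=0↔0): J: 3/2 → 7/2, ΔJ = +2 — ✗.
Rule(s) violated: parity, ΔL, ΔJ.

forbidden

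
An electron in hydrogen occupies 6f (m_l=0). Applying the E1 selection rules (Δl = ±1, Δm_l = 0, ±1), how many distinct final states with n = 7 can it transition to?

E1 requires Δl = ±1, so l_f ∈ {2, 4}; with 0 ≤ l_f ≤ n_f−1 = 6, the allowed l_f values are {2, 4}.
For l_f = 2: m_f ∈ {m_i−1, m_i, m_i+1} ∩ [−2, 2] = {-1, 0, 1} → 3 states.
For l_f = 4: m_f ∈ {m_i−1, m_i, m_i+1} ∩ [−4, 4] = {-1, 0, 1} → 3 states.
Total: 6.

6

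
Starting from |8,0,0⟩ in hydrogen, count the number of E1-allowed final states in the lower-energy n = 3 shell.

E1 requires Δl = ±1, so l_f ∈ {-1, 1}; with 0 ≤ l_f ≤ n_f−1 = 2, the allowed l_f values are {1}.
For l_f = 1: m_f ∈ {m_i−1, m_i, m_i+1} ∩ [−1, 1] = {-1, 0, 1} → 3 states.
Total: 3.

3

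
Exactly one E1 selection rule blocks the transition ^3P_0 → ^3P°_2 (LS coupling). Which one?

Reading off the term symbols: S 1→1, L 1→1, J 0→2, parity even→odd.
ΔJ = 0, ±1 (not J=0↔0): J: 0 → 2, ΔJ = +2 — violated.
Parity must change: even → odd — satisfied.
ΔL = 0, ±1 (not L=0↔0): L: 1 → 1, ΔL = +0 — satisfied.
ΔS = 0: S: 1 → 1 — satisfied.

the ΔJ = 0, ±1 rule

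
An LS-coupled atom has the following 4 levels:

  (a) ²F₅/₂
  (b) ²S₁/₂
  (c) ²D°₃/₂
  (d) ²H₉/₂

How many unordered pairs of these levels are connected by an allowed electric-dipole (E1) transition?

(a)–(b): forbidden (parity, ΔL, ΔJ).
(a)–(c): allowed.
(a)–(d): forbidden (parity, ΔL, ΔJ).
(b)–(c): forbidden (ΔL).
(b)–(d): forbidden (parity, ΔL, ΔJ).
(c)–(d): forbidden (ΔL, ΔJ).
Allowed pairs: 1 of 6.

1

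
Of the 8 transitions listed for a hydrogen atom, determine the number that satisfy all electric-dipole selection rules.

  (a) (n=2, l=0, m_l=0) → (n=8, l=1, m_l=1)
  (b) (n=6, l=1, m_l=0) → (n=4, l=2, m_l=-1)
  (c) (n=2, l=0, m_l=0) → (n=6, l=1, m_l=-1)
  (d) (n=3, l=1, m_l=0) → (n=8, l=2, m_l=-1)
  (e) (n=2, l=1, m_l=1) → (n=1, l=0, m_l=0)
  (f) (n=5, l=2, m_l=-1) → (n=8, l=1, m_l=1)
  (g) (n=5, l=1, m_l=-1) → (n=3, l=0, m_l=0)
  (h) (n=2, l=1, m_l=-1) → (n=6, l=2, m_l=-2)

7

(a) allowed
(b) allowed
(c) allowed
(d) allowed
(e) allowed
(f) forbidden — Δm_l = +2 (E1 requires Δm_l = 0, ±1)
(g) allowed
(h) allowed
Total allowed: 7 of 8.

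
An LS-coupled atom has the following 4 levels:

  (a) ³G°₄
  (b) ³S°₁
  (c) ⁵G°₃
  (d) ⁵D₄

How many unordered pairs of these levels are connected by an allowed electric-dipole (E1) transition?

(a)–(b): forbidden (parity, ΔL, ΔJ).
(a)–(c): forbidden (parity, ΔS).
(a)–(d): forbidden (ΔS, ΔL).
(b)–(c): forbidden (parity, ΔS, ΔL, ΔJ).
(b)–(d): forbidden (ΔS, ΔL, ΔJ).
(c)–(d): forbidden (ΔL).
Allowed pairs: 0 of 6.

0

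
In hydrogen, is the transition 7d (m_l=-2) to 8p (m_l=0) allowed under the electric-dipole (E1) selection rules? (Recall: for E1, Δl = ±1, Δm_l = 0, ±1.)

Initial l = 2, final l = 1, so Δl = -1. E1 requires Δl = ±1: passes.
Δm_l = 0 − (-2) = +2. E1 requires Δm_l = 0, ±1: fails.
The transition is electric-dipole forbidden.

forbidden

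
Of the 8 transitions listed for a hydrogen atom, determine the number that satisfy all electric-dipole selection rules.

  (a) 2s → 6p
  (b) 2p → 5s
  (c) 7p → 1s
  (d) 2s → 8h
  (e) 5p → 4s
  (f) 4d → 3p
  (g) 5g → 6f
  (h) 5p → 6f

6

(a) allowed
(b) allowed
(c) allowed
(d) forbidden — Δl = +5 (E1 requires Δl = ±1)
(e) allowed
(f) allowed
(g) allowed
(h) forbidden — Δl = +2 (E1 requires Δl = ±1)
Total allowed: 6 of 8.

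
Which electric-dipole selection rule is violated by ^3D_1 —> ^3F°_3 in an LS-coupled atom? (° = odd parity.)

Parity must change: even → odd — passes.
ΔS = 0: S: 1 → 1 — passes.
ΔL = 0, ±1 (not L=0↔0): L: 2 → 3, ΔL = +1 — passes.
ΔJ = 0, ±1 (not J=0↔0): J: 1 → 3, ΔJ = +2 — fails.

the ΔJ = 0, ±1 rule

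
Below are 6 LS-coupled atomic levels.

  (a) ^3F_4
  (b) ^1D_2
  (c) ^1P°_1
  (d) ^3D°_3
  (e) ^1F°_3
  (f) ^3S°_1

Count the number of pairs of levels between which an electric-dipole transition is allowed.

(a)–(b): forbidden (parity, ΔS, ΔJ).
(a)–(c): forbidden (ΔS, ΔL, ΔJ).
(a)–(d): allowed.
(a)–(e): forbidden (ΔS).
(a)–(f): forbidden (ΔL, ΔJ).
(b)–(c): allowed.
(b)–(d): forbidden (ΔS).
(b)–(e): allowed.
(b)–(f): forbidden (ΔS, ΔL).
(c)–(d): forbidden (parity, ΔS, ΔJ).
(c)–(e): forbidden (parity, ΔL, ΔJ).
(c)–(f): forbidden (parity, ΔS).
(d)–(e): forbidden (parity, ΔS).
(d)–(f): forbidden (parity, ΔL, ΔJ).
(e)–(f): forbidden (parity, ΔS, ΔL, ΔJ).
Allowed pairs: 3 of 15.

3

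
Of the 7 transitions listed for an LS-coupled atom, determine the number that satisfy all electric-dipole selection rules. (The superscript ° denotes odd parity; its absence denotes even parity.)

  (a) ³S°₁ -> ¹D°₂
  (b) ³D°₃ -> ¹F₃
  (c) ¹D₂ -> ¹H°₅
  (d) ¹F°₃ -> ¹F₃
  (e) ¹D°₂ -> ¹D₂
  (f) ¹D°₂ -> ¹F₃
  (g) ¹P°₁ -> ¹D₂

4

(a) forbidden (parity, ΔS, ΔL fail)
(b) forbidden (ΔS fails)
(c) forbidden (ΔL, ΔJ fail)
(d) allowed
(e) allowed
(f) allowed
(g) allowed
Total allowed: 4 of 7.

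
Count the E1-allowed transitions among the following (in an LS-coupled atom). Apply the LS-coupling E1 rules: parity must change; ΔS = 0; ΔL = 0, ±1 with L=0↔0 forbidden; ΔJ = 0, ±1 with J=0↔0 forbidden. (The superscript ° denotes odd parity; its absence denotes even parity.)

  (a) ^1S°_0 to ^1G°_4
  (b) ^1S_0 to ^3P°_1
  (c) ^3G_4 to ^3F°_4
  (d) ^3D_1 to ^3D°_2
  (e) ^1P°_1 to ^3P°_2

2

(a) forbidden (parity, ΔL, ΔJ fail)
(b) forbidden (ΔS fails)
(c) allowed
(d) allowed
(e) forbidden (parity, ΔS fail)
Total allowed: 2 of 5.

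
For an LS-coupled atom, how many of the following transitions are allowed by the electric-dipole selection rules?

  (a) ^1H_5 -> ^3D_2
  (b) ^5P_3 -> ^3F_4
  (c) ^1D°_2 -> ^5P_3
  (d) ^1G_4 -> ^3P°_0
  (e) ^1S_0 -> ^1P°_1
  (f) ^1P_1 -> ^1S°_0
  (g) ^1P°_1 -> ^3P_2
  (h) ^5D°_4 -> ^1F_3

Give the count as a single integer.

(a) forbidden (parity, ΔS, ΔL, ΔJ fail)
(b) forbidden (parity, ΔS, ΔL fail)
(c) forbidden (ΔS fails)
(d) forbidden (ΔS, ΔL, ΔJ fail)
(e) allowed
(f) allowed
(g) forbidden (ΔS fails)
(h) forbidden (ΔS fails)
Total allowed: 2 of 8.

2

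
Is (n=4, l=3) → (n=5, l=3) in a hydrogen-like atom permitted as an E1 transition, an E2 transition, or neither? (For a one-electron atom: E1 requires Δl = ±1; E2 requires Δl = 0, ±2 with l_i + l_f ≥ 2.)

E2

Δl = 3 − 3 = +0; l_i + l_f = 6.
E1 (Δl = ±1): not satisfied.
E2 (Δl = 0,±2, l_i+l_f ≥ 2): satisfied.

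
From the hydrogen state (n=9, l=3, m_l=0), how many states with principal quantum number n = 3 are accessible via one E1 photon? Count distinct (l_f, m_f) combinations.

E1 requires Δl = ±1, so l_f ∈ {2, 4}; with 0 ≤ l_f ≤ n_f−1 = 2, the allowed l_f values are {2}.
For l_f = 2: m_f ∈ {m_i−1, m_i, m_i+1} ∩ [−2, 2] = {-1, 0, 1} → 3 states.
Total: 3.

3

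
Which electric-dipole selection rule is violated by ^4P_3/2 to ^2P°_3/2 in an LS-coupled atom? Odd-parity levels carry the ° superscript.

Initial level: S=3/2, L=1, J=3/2, parity even. Final level: S=1/2, L=1, J=3/2, parity odd.
ΔL = 0, ±1 (not L=0↔0): L: 1 → 1, ΔL = +0 — satisfied.
ΔS = 0: S: 3/2 → 1/2 — violated.
Parity must change: even → odd — satisfied.
ΔJ = 0, ±1 (not J=0↔0): J: 3/2 → 3/2, ΔJ = +0 — satisfied.

the ΔS = 0 rule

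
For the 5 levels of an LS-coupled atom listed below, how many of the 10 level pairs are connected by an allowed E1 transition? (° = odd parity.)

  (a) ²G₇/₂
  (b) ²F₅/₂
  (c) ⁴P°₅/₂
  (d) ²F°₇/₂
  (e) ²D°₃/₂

(a)–(b): forbidden (parity).
(a)–(c): forbidden (ΔS, ΔL).
(a)–(d): allowed.
(a)–(e): forbidden (ΔL, ΔJ).
(b)–(c): forbidden (ΔS, ΔL).
(b)–(d): allowed.
(b)–(e): allowed.
(c)–(d): forbidden (parity, ΔS, ΔL).
(c)–(e): forbidden (parity, ΔS).
(d)–(e): forbidden (parity, ΔJ).
Allowed pairs: 3 of 10.

3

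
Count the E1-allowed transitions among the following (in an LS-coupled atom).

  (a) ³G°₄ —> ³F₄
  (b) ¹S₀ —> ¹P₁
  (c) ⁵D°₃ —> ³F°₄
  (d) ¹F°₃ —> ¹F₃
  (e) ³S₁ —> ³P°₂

3

(a) allowed
(b) forbidden (parity fails)
(c) forbidden (parity, ΔS fail)
(d) allowed
(e) allowed
Total allowed: 3 of 5.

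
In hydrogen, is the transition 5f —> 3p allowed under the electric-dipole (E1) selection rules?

Δl = 1 − 3 = -2; the E1 rule Δl = ±1 is ✗.
The transition is electric-dipole forbidden.

forbidden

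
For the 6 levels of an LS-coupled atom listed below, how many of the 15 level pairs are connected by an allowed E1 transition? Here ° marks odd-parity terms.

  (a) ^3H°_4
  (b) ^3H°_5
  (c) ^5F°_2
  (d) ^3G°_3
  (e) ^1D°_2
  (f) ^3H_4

(a)–(b): forbidden (parity).
(a)–(c): forbidden (parity, ΔS, ΔL, ΔJ).
(a)–(d): forbidden (parity).
(a)–(e): forbidden (parity, ΔS, ΔL, ΔJ).
(a)–(f): allowed.
(b)–(c): forbidden (parity, ΔS, ΔL, ΔJ).
(b)–(d): forbidden (parity, ΔJ).
(b)–(e): forbidden (parity, ΔS, ΔL, ΔJ).
(b)–(f): allowed.
(c)–(d): forbidden (parity, ΔS).
(c)–(e): forbidden (parity, ΔS).
(c)–(f): forbidden (ΔS, ΔL, ΔJ).
(d)–(e): forbidden (parity, ΔS, ΔL).
(d)–(f): allowed.
(e)–(f): forbidden (ΔS, ΔL, ΔJ).
Allowed pairs: 3 of 15.

3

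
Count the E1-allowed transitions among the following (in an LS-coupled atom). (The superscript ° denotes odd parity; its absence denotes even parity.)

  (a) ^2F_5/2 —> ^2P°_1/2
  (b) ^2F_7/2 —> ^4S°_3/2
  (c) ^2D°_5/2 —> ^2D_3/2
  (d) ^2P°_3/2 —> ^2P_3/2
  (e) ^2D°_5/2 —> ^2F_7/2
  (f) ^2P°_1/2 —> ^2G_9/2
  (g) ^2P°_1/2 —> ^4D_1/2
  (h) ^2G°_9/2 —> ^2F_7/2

(a) forbidden (ΔL, ΔJ fail)
(b) forbidden (ΔS, ΔL, ΔJ fail)
(c) allowed
(d) allowed
(e) allowed
(f) forbidden (ΔL, ΔJ fail)
(g) forbidden (ΔS fails)
(h) allowed
Total allowed: 4 of 8.

4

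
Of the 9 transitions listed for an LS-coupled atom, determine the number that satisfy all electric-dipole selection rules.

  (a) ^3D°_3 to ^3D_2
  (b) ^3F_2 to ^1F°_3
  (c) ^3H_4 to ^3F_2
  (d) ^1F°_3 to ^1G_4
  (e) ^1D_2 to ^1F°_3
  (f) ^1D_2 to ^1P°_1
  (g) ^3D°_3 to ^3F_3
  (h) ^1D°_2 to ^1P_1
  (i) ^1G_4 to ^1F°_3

7

(a) allowed
(b) forbidden (ΔS fails)
(c) forbidden (parity, ΔL, ΔJ fail)
(d) allowed
(e) allowed
(f) allowed
(g) allowed
(h) allowed
(i) allowed
Total allowed: 7 of 9.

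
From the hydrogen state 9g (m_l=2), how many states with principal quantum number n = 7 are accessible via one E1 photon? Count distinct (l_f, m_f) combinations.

6

E1 requires Δl = ±1, so l_f ∈ {3, 5}; with 0 ≤ l_f ≤ n_f−1 = 6, the allowed l_f values are {3, 5}.
For l_f = 3: m_f ∈ {m_i−1, m_i, m_i+1} ∩ [−3, 3] = {1, 2, 3} → 3 states.
For l_f = 5: m_f ∈ {m_i−1, m_i, m_i+1} ∩ [−5, 5] = {1, 2, 3} → 3 states.
Total: 6.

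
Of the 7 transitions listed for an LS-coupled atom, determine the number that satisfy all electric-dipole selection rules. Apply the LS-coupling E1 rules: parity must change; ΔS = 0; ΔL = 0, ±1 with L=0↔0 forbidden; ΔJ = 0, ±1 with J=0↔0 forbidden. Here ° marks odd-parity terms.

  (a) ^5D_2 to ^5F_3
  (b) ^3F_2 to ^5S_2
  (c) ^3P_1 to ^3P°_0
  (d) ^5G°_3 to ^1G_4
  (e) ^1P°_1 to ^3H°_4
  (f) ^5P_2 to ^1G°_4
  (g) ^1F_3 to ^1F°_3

(a) forbidden (parity fails)
(b) forbidden (parity, ΔS, ΔL fail)
(c) allowed
(d) forbidden (ΔS fails)
(e) forbidden (parity, ΔS, ΔL, ΔJ fail)
(f) forbidden (ΔS, ΔL, ΔJ fail)
(g) allowed
Total allowed: 2 of 7.

2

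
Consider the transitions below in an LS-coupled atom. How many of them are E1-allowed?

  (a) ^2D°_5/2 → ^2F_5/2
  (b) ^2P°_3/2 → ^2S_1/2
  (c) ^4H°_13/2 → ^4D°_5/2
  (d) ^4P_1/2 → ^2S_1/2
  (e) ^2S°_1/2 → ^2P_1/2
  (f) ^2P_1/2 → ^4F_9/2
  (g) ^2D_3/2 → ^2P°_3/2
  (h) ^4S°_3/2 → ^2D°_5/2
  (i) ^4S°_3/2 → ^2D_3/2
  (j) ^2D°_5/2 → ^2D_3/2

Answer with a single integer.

(a) allowed
(b) allowed
(c) forbidden (parity, ΔL, ΔJ fail)
(d) forbidden (parity, ΔS fail)
(e) allowed
(f) forbidden (parity, ΔS, ΔL, ΔJ fail)
(g) allowed
(h) forbidden (parity, ΔS, ΔL fail)
(i) forbidden (ΔS, ΔL fail)
(j) allowed
Total allowed: 5 of 10.

5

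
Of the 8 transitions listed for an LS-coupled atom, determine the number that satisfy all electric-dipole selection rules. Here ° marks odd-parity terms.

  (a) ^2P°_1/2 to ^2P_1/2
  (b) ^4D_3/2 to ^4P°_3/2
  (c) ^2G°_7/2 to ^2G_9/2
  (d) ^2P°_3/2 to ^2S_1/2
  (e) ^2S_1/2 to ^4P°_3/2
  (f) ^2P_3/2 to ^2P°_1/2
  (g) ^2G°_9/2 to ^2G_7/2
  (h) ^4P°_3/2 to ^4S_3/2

(a) allowed
(b) allowed
(c) allowed
(d) allowed
(e) forbidden (ΔS fails)
(f) allowed
(g) allowed
(h) allowed
Total allowed: 7 of 8.

7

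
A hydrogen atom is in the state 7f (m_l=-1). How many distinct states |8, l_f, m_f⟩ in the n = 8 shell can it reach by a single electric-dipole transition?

E1 requires Δl = ±1, so l_f ∈ {2, 4}; with 0 ≤ l_f ≤ n_f−1 = 7, the allowed l_f values are {2, 4}.
For l_f = 2: m_f ∈ {m_i−1, m_i, m_i+1} ∩ [−2, 2] = {-2, -1, 0} → 3 states.
For l_f = 4: m_f ∈ {m_i−1, m_i, m_i+1} ∩ [−4, 4] = {-2, -1, 0} → 3 states.
Total: 6.

6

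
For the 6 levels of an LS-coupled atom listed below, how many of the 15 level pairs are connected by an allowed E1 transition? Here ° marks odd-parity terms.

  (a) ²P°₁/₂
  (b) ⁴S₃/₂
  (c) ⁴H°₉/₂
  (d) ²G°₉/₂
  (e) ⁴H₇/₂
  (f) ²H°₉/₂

1

(a)–(b): forbidden (ΔS).
(a)–(c): forbidden (parity, ΔS, ΔL, ΔJ).
(a)–(d): forbidden (parity, ΔL, ΔJ).
(a)–(e): forbidden (ΔS, ΔL, ΔJ).
(a)–(f): forbidden (parity, ΔL, ΔJ).
(b)–(c): forbidden (ΔL, ΔJ).
(b)–(d): forbidden (ΔS, ΔL, ΔJ).
(b)–(e): forbidden (parity, ΔL, ΔJ).
(b)–(f): forbidden (ΔS, ΔL, ΔJ).
(c)–(d): forbidden (parity, ΔS).
(c)–(e): allowed.
(c)–(f): forbidden (parity, ΔS).
(d)–(e): forbidden (ΔS).
(d)–(f): forbidden (parity).
(e)–(f): forbidden (ΔS).
Allowed pairs: 1 of 15.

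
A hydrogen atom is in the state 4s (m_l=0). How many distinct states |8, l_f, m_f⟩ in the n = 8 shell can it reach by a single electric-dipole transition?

E1 requires Δl = ±1, so l_f ∈ {-1, 1}; with 0 ≤ l_f ≤ n_f−1 = 7, the allowed l_f values are {1}.
For l_f = 1: m_f ∈ {m_i−1, m_i, m_i+1} ∩ [−1, 1] = {-1, 0, 1} → 3 states.
Total: 3.

3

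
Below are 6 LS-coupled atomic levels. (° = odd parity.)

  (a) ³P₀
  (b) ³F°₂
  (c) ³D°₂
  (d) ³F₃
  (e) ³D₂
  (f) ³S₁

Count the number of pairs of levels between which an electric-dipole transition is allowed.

4

(a)–(b): forbidden (ΔL, ΔJ).
(a)–(c): forbidden (ΔJ).
(a)–(d): forbidden (parity, ΔL, ΔJ).
(a)–(e): forbidden (parity, ΔJ).
(a)–(f): forbidden (parity).
(b)–(c): forbidden (parity).
(b)–(d): allowed.
(b)–(e): allowed.
(b)–(f): forbidden (ΔL).
(c)–(d): allowed.
(c)–(e): allowed.
(c)–(f): forbidden (ΔL).
(d)–(e): forbidden (parity).
(d)–(f): forbidden (parity, ΔL, ΔJ).
(e)–(f): forbidden (parity, ΔL).
Allowed pairs: 4 of 15.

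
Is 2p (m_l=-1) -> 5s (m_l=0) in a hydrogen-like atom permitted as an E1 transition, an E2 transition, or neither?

E1

Δl = 0 − 1 = -1; l_i + l_f = 1.
Δm_l = +1.
E1 (Δl = ±1, |Δm_l| ≤ 1): satisfied.
E2 (Δl = 0,±2, l_i+l_f ≥ 2, |Δm_l| ≤ 2): not satisfied.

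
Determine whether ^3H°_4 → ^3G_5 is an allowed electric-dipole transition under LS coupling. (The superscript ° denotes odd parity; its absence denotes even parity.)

allowed

Initial level: S=1, L=5, J=4, parity odd. Final level: S=1, L=4, J=5, parity even.
ΔS = 0: S: 1 → 1 — satisfied.
Parity must change: odd → even — satisfied.
ΔJ = 0, ±1 (not J=0↔0): J: 4 → 5, ΔJ = +1 — satisfied.
ΔL = 0, ±1 (not L=0↔0): L: 5 → 4, ΔL = -1 — satisfied.
All four E1 rules are satisfied.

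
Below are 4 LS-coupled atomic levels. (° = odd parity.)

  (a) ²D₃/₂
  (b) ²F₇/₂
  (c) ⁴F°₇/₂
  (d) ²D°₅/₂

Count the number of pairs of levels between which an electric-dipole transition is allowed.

2

(a)–(b): forbidden (parity, ΔJ).
(a)–(c): forbidden (ΔS, ΔJ).
(a)–(d): allowed.
(b)–(c): forbidden (ΔS).
(b)–(d): allowed.
(c)–(d): forbidden (parity, ΔS).
Allowed pairs: 2 of 6.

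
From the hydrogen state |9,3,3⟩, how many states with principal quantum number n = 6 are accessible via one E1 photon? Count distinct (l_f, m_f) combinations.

E1 requires Δl = ±1, so l_f ∈ {2, 4}; with 0 ≤ l_f ≤ n_f−1 = 5, the allowed l_f values are {2, 4}.
For l_f = 2: m_f ∈ {m_i−1, m_i, m_i+1} ∩ [−2, 2] = {2} → 1 state.
For l_f = 4: m_f ∈ {m_i−1, m_i, m_i+1} ∩ [−4, 4] = {2, 3, 4} → 3 states.
Total: 4.

4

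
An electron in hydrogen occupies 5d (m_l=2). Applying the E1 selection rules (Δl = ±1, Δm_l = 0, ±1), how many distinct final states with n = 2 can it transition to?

E1 requires Δl = ±1, so l_f ∈ {1, 3}; with 0 ≤ l_f ≤ n_f−1 = 1, the allowed l_f values are {1}.
For l_f = 1: m_f ∈ {m_i−1, m_i, m_i+1} ∩ [−1, 1] = {1} → 1 state.
Total: 1.

1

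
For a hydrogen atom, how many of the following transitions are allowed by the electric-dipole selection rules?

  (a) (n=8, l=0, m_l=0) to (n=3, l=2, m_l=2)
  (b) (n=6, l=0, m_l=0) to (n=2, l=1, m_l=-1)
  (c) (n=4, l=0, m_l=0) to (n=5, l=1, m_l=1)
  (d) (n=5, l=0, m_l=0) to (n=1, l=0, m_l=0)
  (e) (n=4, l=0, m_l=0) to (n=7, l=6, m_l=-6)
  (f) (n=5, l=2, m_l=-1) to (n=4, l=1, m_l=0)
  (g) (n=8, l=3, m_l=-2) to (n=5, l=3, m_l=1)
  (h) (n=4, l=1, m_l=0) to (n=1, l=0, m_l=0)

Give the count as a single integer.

(a) forbidden — Δl = +2 (E1 requires Δl = ±1); Δm_l = +2 (E1 requires Δm_l = 0, ±1)
(b) allowed
(c) allowed
(d) forbidden — Δl = +0 (E1 requires Δl = ±1)
(e) forbidden — Δl = +6 (E1 requires Δl = ±1); Δm_l = -6 (E1 requires Δm_l = 0, ±1)
(f) allowed
(g) forbidden — Δl = +0 (E1 requires Δl = ±1); Δm_l = +3 (E1 requires Δm_l = 0, ±1)
(h) allowed
Total allowed: 4 of 8.

4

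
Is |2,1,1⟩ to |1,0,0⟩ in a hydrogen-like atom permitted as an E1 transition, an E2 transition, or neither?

Δl = 0 − 1 = -1; l_i + l_f = 1.
Δm_l = -1.
E1 (Δl = ±1, |Δm_l| ≤ 1): satisfied.
E2 (Δl = 0,±2, l_i+l_f ≥ 2, |Δm_l| ≤ 2): not satisfied.

E1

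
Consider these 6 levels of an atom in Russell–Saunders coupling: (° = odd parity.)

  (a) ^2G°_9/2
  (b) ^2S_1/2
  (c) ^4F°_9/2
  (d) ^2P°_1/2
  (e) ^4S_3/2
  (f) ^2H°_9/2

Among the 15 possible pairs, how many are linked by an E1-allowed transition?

(a)–(b): forbidden (ΔL, ΔJ).
(a)–(c): forbidden (parity, ΔS).
(a)–(d): forbidden (parity, ΔL, ΔJ).
(a)–(e): forbidden (ΔS, ΔL, ΔJ).
(a)–(f): forbidden (parity).
(b)–(c): forbidden (ΔS, ΔL, ΔJ).
(b)–(d): allowed.
(b)–(e): forbidden (parity, ΔS, ΔL).
(b)–(f): forbidden (ΔL, ΔJ).
(c)–(d): forbidden (parity, ΔS, ΔL, ΔJ).
(c)–(e): forbidden (ΔL, ΔJ).
(c)–(f): forbidden (parity, ΔS, ΔL).
(d)–(e): forbidden (ΔS).
(d)–(f): forbidden (parity, ΔL, ΔJ).
(e)–(f): forbidden (ΔS, ΔL, ΔJ).
Allowed pairs: 1 of 15.

1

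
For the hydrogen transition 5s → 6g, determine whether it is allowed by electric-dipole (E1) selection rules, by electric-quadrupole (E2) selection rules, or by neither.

Δl = 4 − 0 = +4; l_i + l_f = 4.
E1 (Δl = ±1): not satisfied.
E2 (Δl = 0,±2, l_i+l_f ≥ 2): not satisfied.

neither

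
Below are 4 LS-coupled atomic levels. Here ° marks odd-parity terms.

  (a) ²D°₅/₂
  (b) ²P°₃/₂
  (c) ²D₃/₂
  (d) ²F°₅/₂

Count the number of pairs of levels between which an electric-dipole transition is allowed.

3

(a)–(b): forbidden (parity).
(a)–(c): allowed.
(a)–(d): forbidden (parity).
(b)–(c): allowed.
(b)–(d): forbidden (parity, ΔL).
(c)–(d): allowed.
Allowed pairs: 3 of 6.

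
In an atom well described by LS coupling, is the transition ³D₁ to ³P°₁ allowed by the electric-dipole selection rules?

Reading off the term symbols: S 1→1, L 2→1, J 1→1, parity even→odd.
Parity must change: even → odd — satisfied.
ΔS = 0: S: 1 → 1 — satisfied.
ΔL = 0, ±1 (not L=0↔0): L: 2 → 1, ΔL = -1 — satisfied.
ΔJ = 0, ±1 (not J=0↔0): J: 1 → 1, ΔJ = +0 — satisfied.
All four E1 rules are satisfied.

allowed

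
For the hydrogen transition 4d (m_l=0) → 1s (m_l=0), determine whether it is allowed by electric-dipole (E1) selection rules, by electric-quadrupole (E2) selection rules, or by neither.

E2

Δl = 0 − 2 = -2; l_i + l_f = 2.
Δm_l = +0.
E1 (Δl = ±1, |Δm_l| ≤ 1): not satisfied.
E2 (Δl = 0,±2, l_i+l_f ≥ 2, |Δm_l| ≤ 2): satisfied.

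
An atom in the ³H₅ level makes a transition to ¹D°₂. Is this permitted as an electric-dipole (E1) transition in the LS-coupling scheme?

forbidden

Reading off the term symbols: S 1→0, L 5→2, J 5→2, parity even→odd.
Parity must change: even → odd — passes.
ΔS = 0: S: 1 → 0 — fails.
ΔL = 0, ±1 (not L=0↔0): L: 5 → 2, ΔL = -3 — fails.
ΔJ = 0, ±1 (not J=0↔0): J: 5 → 2, ΔJ = -3 — fails.
Rule(s) violated: ΔS, ΔL, ΔJ.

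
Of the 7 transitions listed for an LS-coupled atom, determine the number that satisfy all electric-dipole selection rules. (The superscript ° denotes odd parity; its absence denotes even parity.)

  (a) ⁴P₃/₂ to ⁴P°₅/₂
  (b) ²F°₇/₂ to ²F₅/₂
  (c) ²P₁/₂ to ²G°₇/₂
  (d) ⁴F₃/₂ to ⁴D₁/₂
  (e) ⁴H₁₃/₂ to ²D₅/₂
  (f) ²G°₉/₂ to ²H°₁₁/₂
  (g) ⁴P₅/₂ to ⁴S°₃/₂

(a) allowed
(b) allowed
(c) forbidden (ΔL, ΔJ fail)
(d) forbidden (parity fails)
(e) forbidden (parity, ΔS, ΔL, ΔJ fail)
(f) forbidden (parity fails)
(g) allowed
Total allowed: 3 of 7.

3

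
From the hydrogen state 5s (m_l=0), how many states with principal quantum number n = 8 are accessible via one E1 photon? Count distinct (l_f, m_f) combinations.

3

E1 requires Δl = ±1, so l_f ∈ {-1, 1}; with 0 ≤ l_f ≤ n_f−1 = 7, the allowed l_f values are {1}.
For l_f = 1: m_f ∈ {m_i−1, m_i, m_i+1} ∩ [−1, 1] = {-1, 0, 1} → 3 states.
Total: 3.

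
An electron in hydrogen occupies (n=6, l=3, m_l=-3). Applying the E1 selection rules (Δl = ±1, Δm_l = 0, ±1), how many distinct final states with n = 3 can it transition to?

E1 requires Δl = ±1, so l_f ∈ {2, 4}; with 0 ≤ l_f ≤ n_f−1 = 2, the allowed l_f values are {2}.
For l_f = 2: m_f ∈ {m_i−1, m_i, m_i+1} ∩ [−2, 2] = {-2} → 1 state.
Total: 1.

1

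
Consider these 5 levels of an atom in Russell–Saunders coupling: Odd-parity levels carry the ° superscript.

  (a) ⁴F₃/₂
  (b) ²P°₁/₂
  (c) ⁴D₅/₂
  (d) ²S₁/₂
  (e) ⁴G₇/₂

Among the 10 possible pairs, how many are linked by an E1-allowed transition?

(a)–(b): forbidden (ΔS, ΔL).
(a)–(c): forbidden (parity).
(a)–(d): forbidden (parity, ΔS, ΔL).
(a)–(e): forbidden (parity, ΔJ).
(b)–(c): forbidden (ΔS, ΔJ).
(b)–(d): allowed.
(b)–(e): forbidden (ΔS, ΔL, ΔJ).
(c)–(d): forbidden (parity, ΔS, ΔL, ΔJ).
(c)–(e): forbidden (parity, ΔL).
(d)–(e): forbidden (parity, ΔS, ΔL, ΔJ).
Allowed pairs: 1 of 10.

1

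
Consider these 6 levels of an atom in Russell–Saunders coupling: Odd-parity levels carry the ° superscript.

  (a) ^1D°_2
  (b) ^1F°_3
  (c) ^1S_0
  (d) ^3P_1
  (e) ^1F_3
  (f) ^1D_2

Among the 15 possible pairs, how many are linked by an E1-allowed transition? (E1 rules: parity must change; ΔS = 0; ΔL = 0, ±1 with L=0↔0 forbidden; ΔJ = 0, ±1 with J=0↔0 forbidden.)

4

(a)–(b): forbidden (parity).
(a)–(c): forbidden (ΔL, ΔJ).
(a)–(d): forbidden (ΔS).
(a)–(e): allowed.
(a)–(f): allowed.
(b)–(c): forbidden (ΔL, ΔJ).
(b)–(d): forbidden (ΔS, ΔL, ΔJ).
(b)–(e): allowed.
(b)–(f): allowed.
(c)–(d): forbidden (parity, ΔS).
(c)–(e): forbidden (parity, ΔL, ΔJ).
(c)–(f): forbidden (parity, ΔL, ΔJ).
(d)–(e): forbidden (parity, ΔS, ΔL, ΔJ).
(d)–(f): forbidden (parity, ΔS).
(e)–(f): forbidden (parity).
Allowed pairs: 4 of 15.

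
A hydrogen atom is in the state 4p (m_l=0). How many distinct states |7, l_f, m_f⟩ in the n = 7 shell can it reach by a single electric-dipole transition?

4

E1 requires Δl = ±1, so l_f ∈ {0, 2}; with 0 ≤ l_f ≤ n_f−1 = 6, the allowed l_f values are {0, 2}.
For l_f = 0: m_f ∈ {m_i−1, m_i, m_i+1} ∩ [−0, 0] = {0} → 1 state.
For l_f = 2: m_f ∈ {m_i−1, m_i, m_i+1} ∩ [−2, 2] = {-1, 0, 1} → 3 states.
Total: 4.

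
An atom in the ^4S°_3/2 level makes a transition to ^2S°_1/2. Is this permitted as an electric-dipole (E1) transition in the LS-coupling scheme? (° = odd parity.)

forbidden

Reading off the term symbols: S 3/2→1/2, L 0→0, J 3/2→1/2, parity odd→odd.
Parity must change: odd → odd — violated.
ΔS = 0: S: 3/2 → 1/2 — violated.
ΔL = 0, ±1 (not L=0↔0): L: 0 → 0, ΔL = +0 — violated.
ΔJ = 0, ±1 (not J=0↔0): J: 3/2 → 1/2, ΔJ = -1 — satisfied.
Rule(s) violated: parity, ΔS, ΔL.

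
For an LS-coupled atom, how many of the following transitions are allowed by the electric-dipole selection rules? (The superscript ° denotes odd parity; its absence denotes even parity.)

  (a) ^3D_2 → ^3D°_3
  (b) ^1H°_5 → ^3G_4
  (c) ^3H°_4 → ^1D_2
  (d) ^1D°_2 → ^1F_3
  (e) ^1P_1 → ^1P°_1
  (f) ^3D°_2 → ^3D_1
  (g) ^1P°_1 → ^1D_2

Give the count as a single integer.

5

(a) allowed
(b) forbidden (ΔS fails)
(c) forbidden (ΔS, ΔL, ΔJ fail)
(d) allowed
(e) allowed
(f) allowed
(g) allowed
Total allowed: 5 of 7.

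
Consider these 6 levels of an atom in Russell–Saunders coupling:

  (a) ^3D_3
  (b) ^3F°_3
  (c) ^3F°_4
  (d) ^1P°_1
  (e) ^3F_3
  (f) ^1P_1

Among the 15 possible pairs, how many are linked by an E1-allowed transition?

5

(a)–(b): allowed.
(a)–(c): allowed.
(a)–(d): forbidden (ΔS, ΔJ).
(a)–(e): forbidden (parity).
(a)–(f): forbidden (parity, ΔS, ΔJ).
(b)–(c): forbidden (parity).
(b)–(d): forbidden (parity, ΔS, ΔL, ΔJ).
(b)–(e): allowed.
(b)–(f): forbidden (ΔS, ΔL, ΔJ).
(c)–(d): forbidden (parity, ΔS, ΔL, ΔJ).
(c)–(e): allowed.
(c)–(f): forbidden (ΔS, ΔL, ΔJ).
(d)–(e): forbidden (ΔS, ΔL, ΔJ).
(d)–(f): allowed.
(e)–(f): forbidden (parity, ΔS, ΔL, ΔJ).
Allowed pairs: 5 of 15.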